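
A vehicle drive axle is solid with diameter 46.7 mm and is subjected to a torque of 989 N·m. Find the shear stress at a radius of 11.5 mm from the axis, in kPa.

J = πd⁴/32 = π(0.0467)⁴/32 = 4.669×10^-7 m⁴.
Shear stress varies linearly with radius: τ = T·r/J = 989.0 × 0.0115 / 4.669×10^-7 = 2.436×10^7 Pa.

24400 kPa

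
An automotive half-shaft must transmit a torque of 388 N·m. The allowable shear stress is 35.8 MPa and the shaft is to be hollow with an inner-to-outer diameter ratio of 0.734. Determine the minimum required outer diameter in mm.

For a hollow shaft with d_i/d_o = 0.734: τ_max = 16T/(π d_o³ (1−k⁴)), so d_o = [16T/(π τ_allow (1−k⁴))]^(1/3) = [16·388.0/(π·3.58×10^7·0.7097)]^(1/3) = 0.04268 m.

42.7 mm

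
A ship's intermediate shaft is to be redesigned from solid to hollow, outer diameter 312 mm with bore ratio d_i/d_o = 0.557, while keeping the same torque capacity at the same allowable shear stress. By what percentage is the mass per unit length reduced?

Equal τ_max and T ⇒ the solid shaft needs d_s³ = d_o³(1−k⁴), so d_s = 312·(1−0.557⁴)^(1/3) = 301.6 mm.
Area ratio A_h/A_s = d_o²(1−k²)/d_s² = (1−k²)/(1−k⁴)^(2/3) = 0.7379.
Mass saving = 1 − 0.7379 = 26.2 %.

26.2 %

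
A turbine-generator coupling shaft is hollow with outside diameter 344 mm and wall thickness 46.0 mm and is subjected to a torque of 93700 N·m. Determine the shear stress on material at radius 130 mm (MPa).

12.4 MPa

J = π(d_o⁴ − d_i⁴)/32 = π(0.344⁴ − 0.252⁴)/32 = 9.789×10^-4 m⁴.
Shear stress varies linearly with radius: τ = T·r/J = 93700 × 0.130 / 9.789×10^-4 = 1.244×10^7 Pa.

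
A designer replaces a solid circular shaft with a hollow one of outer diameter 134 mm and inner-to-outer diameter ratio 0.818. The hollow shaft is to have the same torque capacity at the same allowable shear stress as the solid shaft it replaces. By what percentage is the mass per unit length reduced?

50.8 %

Equal τ_max and T ⇒ the solid shaft needs d_s³ = d_o³(1−k⁴), so d_s = 134·(1−0.818⁴)^(1/3) = 109.9 mm.
Area ratio A_h/A_s = d_o²(1−k²)/d_s² = (1−k²)/(1−k⁴)^(2/3) = 0.4915.
Mass saving = 1 − 0.4915 = 50.8 %.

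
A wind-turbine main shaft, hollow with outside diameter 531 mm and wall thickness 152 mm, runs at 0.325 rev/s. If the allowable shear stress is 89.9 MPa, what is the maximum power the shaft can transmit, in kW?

5220 kW

J = π(d_o⁴ − d_i⁴)/32 = π(0.531⁴ − 0.227⁴)/32 = 7.544×10^-3 m⁴.
T_max = τ_allow·J/r = 8.99×10^7 × 7.544×10^-3 / 0.266 = 2.555e6 N·m.
ω = 2π·0.325 = 2.042 rad/s, so P_max = T_max·ω = 5.217×10^6 W.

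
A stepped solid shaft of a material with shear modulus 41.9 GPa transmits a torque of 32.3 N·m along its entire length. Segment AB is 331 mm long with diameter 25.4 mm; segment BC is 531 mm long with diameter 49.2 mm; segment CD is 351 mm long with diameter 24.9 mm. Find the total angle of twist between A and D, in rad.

0.0141 rad

J_AB = π(0.0254)⁴/32 = 4.09×10^-8 m⁴; J_BC = π(0.0492)⁴/32 = 5.75×10^-7 m⁴; J_CD = π(0.0249)⁴/32 = 3.77×10^-8 m⁴.
θ = (T/G)·Σ L_i/J_i = (32.30/41.9×10⁹)·(0.331/4.09×10^-8 + 0.531/5.75×10^-7 + 0.351/3.77×10^-8) = 0.01413 rad.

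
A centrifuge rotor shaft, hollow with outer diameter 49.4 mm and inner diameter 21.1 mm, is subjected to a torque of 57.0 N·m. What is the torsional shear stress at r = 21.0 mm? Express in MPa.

J = π(d_o⁴ − d_i⁴)/32 = π(0.0494⁴ − 0.0211⁴)/32 = 5.652×10^-7 m⁴.
Shear stress varies linearly with radius: τ = T·r/J = 57.00 × 0.0210 / 5.652×10^-7 = 2.118×10^6 Pa.

2.12 MPa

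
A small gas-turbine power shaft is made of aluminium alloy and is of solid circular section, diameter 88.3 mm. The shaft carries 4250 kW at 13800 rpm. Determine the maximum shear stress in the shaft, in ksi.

3.16 ksi

ω = 2π·13800/60 = 1445 rad/s, so T = P/ω = 4250×10³ / 1445 = 2941 N·m.
J = πd⁴/32 = π(0.0883)⁴/32 = 5.968×10^-6 m⁴.
τ_max = T·r/J = 2941 × 0.0442 / 5.968×10^-6 = 2.176×10^7 Pa.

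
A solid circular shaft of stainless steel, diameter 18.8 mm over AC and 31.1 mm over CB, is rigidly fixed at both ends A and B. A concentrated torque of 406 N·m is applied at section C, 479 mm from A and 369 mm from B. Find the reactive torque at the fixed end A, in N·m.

37.9 N·m

Compatibility: T_A·a/J_AC = T_B·b/J_CB with T_A + T_B = T₀.
J_AC = 1.23×10^-8 m⁴, J_CB = 9.18×10^-8 m⁴, so T_A = T₀·(J_AC/a)/((J_AC/a)+(J_CB/b)) = 37.87 N·m, T_B = 368.1 N·m.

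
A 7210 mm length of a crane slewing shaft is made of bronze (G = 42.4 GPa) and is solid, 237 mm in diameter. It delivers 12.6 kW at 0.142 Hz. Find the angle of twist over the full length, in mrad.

7.75 mrad

ω = 2π·0.142 = 0.8922 rad/s, so T = P/ω = 12.6×10³ / 0.8922 = 14120 N·m.
J = πd⁴/32 = π(0.237)⁴/32 = 3.097×10^-4 m⁴.
θ = T·L/(G·J) = 14120 × 7.21 / (42.4×10⁹ × 3.097×10^-4) = 7.753×10^-3 rad.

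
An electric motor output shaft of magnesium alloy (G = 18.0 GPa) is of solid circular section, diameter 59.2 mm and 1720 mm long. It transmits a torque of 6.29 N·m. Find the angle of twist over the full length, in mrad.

J = πd⁴/32 = π(0.0592)⁴/32 = 1.206×10^-6 m⁴.
θ = T·L/(G·J) = 6.290 × 1.72 / (18.0×10⁹ × 1.206×10^-6) = 4.984×10^-4 rad.

0.498 mrad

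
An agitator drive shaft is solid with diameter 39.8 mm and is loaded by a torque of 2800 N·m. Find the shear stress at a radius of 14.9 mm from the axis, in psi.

J = πd⁴/32 = π(0.0398)⁴/32 = 2.463×10^-7 m⁴.
Shear stress varies linearly with radius: τ = T·r/J = 2800 × 0.0149 / 2.463×10^-7 = 1.694×10^8 Pa.

24600 psi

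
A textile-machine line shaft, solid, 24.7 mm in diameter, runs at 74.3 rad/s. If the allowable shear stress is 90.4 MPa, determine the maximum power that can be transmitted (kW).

J = πd⁴/32 = π(0.0247)⁴/32 = 3.654×10^-8 m⁴.
T_max = τ_allow·J/r = 9.04×10^7 × 3.654×10^-8 / 0.0123 = 267.5 N·m.
ω = 74.3 rad/s, so P_max = T_max·ω = 1.987×10^4 W.

19.9 kW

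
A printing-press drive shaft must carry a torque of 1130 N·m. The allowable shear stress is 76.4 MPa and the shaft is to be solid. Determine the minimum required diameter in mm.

For a solid shaft τ_max = 16T/(πd³), so d = (16T/(π τ_allow))^(1/3) = (16·1130/(π·7.64×10^7))^(1/3) = 0.04223 m.

42.2 mm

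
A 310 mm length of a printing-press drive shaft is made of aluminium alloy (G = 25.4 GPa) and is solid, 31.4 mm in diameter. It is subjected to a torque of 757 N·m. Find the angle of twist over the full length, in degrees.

5.55°

J = πd⁴/32 = π(0.0314)⁴/32 = 9.544×10^-8 m⁴.
θ = T·L/(G·J) = 757.0 × 0.310 / (25.4×10⁹ × 9.544×10^-8) = 0.09681 rad.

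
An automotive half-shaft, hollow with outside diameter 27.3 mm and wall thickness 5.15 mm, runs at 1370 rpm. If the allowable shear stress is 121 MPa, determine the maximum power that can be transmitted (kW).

58.9 kW

J = π(d_o⁴ − d_i⁴)/32 = π(0.0273⁴ − 0.0170⁴)/32 = 4.633×10^-8 m⁴.
T_max = τ_allow·J/r = 1.21×10^8 × 4.633×10^-8 / 0.0137 = 410.7 N·m.
ω = 2π·1370/60 = 143.5 rad/s, so P_max = T_max·ω = 5.892×10^4 W.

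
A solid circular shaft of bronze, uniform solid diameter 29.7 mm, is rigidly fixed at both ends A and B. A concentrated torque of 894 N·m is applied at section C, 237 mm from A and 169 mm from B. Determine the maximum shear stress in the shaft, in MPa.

With uniform GJ and both ends fixed, compatibility θ_AC = θ_CB gives T_A·a = T_B·b, together with T_A + T_B = T₀.
T_A = T₀·b/(a+b) = 894.0·169/406.0 = 372.1 N·m; T_B = 521.9 N·m.
τ in each portion: τ_AC = 7.23×10^7 Pa, τ_CB = 1.01×10^8 Pa; maximum is in CB.
τ_max = T_CB·r/J = 521.9·0.0149/7.64×10^-8 = 1.015×10^8 Pa.

101 MPa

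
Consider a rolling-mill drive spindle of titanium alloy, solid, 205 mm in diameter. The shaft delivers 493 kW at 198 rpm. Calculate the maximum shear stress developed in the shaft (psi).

ω = 2π·198/60 = 20.73 rad/s, so T = P/ω = 493×10³ / 20.73 = 23780 N·m.
J = πd⁴/32 = π(0.205)⁴/32 = 1.734×10^-4 m⁴.
τ_max = T·r/J = 23780 × 0.102 / 1.734×10^-4 = 1.406×10^7 Pa.

2040 psi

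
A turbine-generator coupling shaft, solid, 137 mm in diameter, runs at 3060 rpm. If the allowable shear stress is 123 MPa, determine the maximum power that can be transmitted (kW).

19900 kW

J = πd⁴/32 = π(0.137)⁴/32 = 3.458×10^-5 m⁴.
T_max = τ_allow·J/r = 1.23×10^8 × 3.458×10^-5 / 0.0685 = 62100 N·m.
ω = 2π·3060/60 = 320.4 rad/s, so P_max = T_max·ω = 1.990×10^7 W.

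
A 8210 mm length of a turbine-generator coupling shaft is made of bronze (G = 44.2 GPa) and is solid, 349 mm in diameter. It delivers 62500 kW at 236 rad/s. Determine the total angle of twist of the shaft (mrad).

33.8 mrad

ω = 236 rad/s, so T = P/ω = 62500×10³ / 236.0 = 264800 N·m.
J = πd⁴/32 = π(0.349)⁴/32 = 1.456×10^-3 m⁴.
θ = T·L/(G·J) = 264800 × 8.21 / (44.2×10⁹ × 1.456×10^-3) = 0.03377 rad.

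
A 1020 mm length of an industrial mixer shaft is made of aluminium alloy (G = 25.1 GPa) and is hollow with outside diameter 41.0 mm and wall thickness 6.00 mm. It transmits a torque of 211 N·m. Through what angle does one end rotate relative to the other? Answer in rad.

J = π(d_o⁴ − d_i⁴)/32 = π(0.0410⁴ − 0.0290⁴)/32 = 2.080×10^-7 m⁴.
θ = T·L/(G·J) = 211.0 × 1.02 / (25.1×10⁹ × 2.080×10^-7) = 0.04123 rad.

0.0412 rad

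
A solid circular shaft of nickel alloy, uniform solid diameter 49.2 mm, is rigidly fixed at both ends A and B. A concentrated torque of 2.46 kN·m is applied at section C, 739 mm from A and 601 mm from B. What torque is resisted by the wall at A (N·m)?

With uniform GJ and both ends fixed, compatibility θ_AC = θ_CB gives T_A·a = T_B·b, together with T_A + T_B = T₀.
T_A = T₀·b/(a+b) = 2460·601/1340 = 1103 N·m; T_B = 1357 N·m.

1100 N·m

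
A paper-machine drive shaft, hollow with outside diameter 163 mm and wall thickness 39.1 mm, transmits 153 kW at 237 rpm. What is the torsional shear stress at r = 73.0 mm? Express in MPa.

ω = 2π·237/60 = 24.82 rad/s, so T = P/ω = 153×10³ / 24.82 = 6165 N·m.
J = π(d_o⁴ − d_i⁴)/32 = π(0.163⁴ − 0.0848⁴)/32 = 6.423×10^-5 m⁴.
Shear stress varies linearly with radius: τ = T·r/J = 6165 × 0.0730 / 6.423×10^-5 = 7.007×10^6 Pa.

7.01 MPa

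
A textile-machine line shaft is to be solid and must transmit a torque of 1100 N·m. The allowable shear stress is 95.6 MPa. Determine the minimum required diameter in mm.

For a solid shaft τ_max = 16T/(πd³), so d = (16T/(π τ_allow))^(1/3) = (16·1100/(π·9.56×10^7))^(1/3) = 0.03884 m.

38.8 mm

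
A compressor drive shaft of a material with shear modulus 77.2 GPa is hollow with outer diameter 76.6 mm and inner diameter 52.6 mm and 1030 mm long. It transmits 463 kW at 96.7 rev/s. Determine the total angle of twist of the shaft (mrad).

ω = 2π·96.7 = 607.6 rad/s, so T = P/ω = 463×10³ / 607.6 = 762.0 N·m.
J = π(d_o⁴ − d_i⁴)/32 = π(0.0766⁴ − 0.0526⁴)/32 = 2.628×10^-6 m⁴.
θ = T·L/(G·J) = 762.0 × 1.03 / (77.2×10⁹ × 2.628×10^-6) = 3.868×10^-3 rad.

3.87 mrad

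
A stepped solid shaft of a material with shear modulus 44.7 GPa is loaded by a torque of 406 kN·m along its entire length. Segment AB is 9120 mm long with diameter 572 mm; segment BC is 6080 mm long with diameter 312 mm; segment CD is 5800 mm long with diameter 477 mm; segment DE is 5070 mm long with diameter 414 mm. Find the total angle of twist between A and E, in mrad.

J_AB = π(0.572)⁴/32 = 0.0105 m⁴; J_BC = π(0.312)⁴/32 = 9.30×10^-4 m⁴; J_CD = π(0.477)⁴/32 = 5.08×10^-3 m⁴; J_DE = π(0.414)⁴/32 = 2.88×10^-3 m⁴.
θ = (T/G)·Σ L_i/J_i = (406000/44.7×10⁹)·(9.12/0.0105 + 6.08/9.30×10^-4 + 5.80/5.08×10^-3 + 5.07/2.88×10^-3) = 0.09358 rad.

93.6 mrad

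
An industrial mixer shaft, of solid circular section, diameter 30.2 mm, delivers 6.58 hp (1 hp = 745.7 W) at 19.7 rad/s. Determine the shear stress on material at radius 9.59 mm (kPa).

29200 kPa

ω = 19.7 rad/s, so T = P/ω = 6.58×745.7 / 19.70 = 249.1 N·m.
J = πd⁴/32 = π(0.0302)⁴/32 = 8.166×10^-8 m⁴.
Shear stress varies linearly with radius: τ = T·r/J = 249.1 × 0.00959 / 8.166×10^-8 = 2.925×10^7 Pa.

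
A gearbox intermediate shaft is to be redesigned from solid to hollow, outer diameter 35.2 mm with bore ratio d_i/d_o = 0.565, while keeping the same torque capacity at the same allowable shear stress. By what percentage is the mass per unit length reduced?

Equal τ_max and T ⇒ the solid shaft needs d_s³ = d_o³(1−k⁴), so d_s = 35.2·(1−0.565⁴)^(1/3) = 33.96 mm.
Area ratio A_h/A_s = d_o²(1−k²)/d_s² = (1−k²)/(1−k⁴)^(2/3) = 0.7313.
Mass saving = 1 − 0.7313 = 26.9 %.

26.9 %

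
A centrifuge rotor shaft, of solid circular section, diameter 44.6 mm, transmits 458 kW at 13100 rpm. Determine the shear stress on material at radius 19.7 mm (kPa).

16900 kPa

ω = 2π·13100/60 = 1372 rad/s, so T = P/ω = 458×10³ / 1372 = 333.9 N·m.
J = πd⁴/32 = π(0.0446)⁴/32 = 3.885×10^-7 m⁴.
Shear stress varies linearly with radius: τ = T·r/J = 333.9 × 0.0197 / 3.885×10^-7 = 1.693×10^7 Pa.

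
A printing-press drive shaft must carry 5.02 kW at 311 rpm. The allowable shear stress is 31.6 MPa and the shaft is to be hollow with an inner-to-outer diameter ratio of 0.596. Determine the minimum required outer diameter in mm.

30.5 mm

ω = 2π·311/60 = 32.57 rad/s, so T = P/ω = 5.02×10³ / 32.57 = 154.1 N·m.
For a hollow shaft with d_i/d_o = 0.596: τ_max = 16T/(π d_o³ (1−k⁴)), so d_o = [16T/(π τ_allow (1−k⁴))]^(1/3) = [16·154.1/(π·3.16×10^7·0.8738)]^(1/3) = 0.03052 m.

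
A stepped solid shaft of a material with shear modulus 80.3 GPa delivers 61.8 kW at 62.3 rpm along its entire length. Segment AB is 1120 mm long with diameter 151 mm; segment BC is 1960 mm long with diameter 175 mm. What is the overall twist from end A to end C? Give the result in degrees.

0.292°

ω = 2π·62.3/60 = 6.524 rad/s, so T = P/ω = 61.8×10³ / 6.524 = 9473 N·m.
J_AB = π(0.151)⁴/32 = 5.10×10^-5 m⁴; J_BC = π(0.175)⁴/32 = 9.21×10^-5 m⁴.
θ = (T/G)·Σ L_i/J_i = (9473/80.3×10⁹)·(1.12/5.10×10^-5 + 1.96/9.21×10^-5) = 5.100×10^-3 rad.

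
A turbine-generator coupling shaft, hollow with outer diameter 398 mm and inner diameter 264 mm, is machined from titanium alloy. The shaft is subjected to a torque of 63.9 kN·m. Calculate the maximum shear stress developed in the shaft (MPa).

6.40 MPa

J = π(d_o⁴ − d_i⁴)/32 = π(0.398⁴ − 0.264⁴)/32 = 1.986×10^-3 m⁴.
τ_max = T·r/J = 63900 × 0.199 / 1.986×10^-3 = 6.401×10^6 Pa.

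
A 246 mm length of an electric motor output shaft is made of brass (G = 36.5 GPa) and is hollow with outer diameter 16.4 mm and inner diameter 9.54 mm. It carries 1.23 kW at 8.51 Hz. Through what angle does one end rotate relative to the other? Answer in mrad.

24.7 mrad

ω = 2π·8.51 = 53.47 rad/s, so T = P/ω = 1.23×10³ / 53.47 = 23.00 N·m.
J = π(d_o⁴ − d_i⁴)/32 = π(0.0164⁴ − 0.00954⁴)/32 = 6.289×10^-9 m⁴.
θ = T·L/(G·J) = 23.00 × 0.246 / (36.5×10⁹ × 6.289×10^-9) = 0.02465 rad.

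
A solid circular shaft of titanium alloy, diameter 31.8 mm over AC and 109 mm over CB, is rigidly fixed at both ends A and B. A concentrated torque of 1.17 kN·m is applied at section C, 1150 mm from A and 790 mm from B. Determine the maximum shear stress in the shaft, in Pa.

4.58e6 Pa

Compatibility: T_A·a/J_AC = T_B·b/J_CB with T_A + T_B = T₀.
J_AC = 1.00×10^-7 m⁴, J_CB = 1.39×10^-5 m⁴, so T_A = T₀·(J_AC/a)/((J_AC/a)+(J_CB/b)) = 5.794 N·m, T_B = 1164 N·m.
τ in each portion: τ_AC = 9.18×10^5 Pa, τ_CB = 4.58×10^6 Pa; maximum is in CB.
τ_max = T_CB·r/J = 1164·0.0545/1.39×10^-5 = 4.578×10^6 Pa.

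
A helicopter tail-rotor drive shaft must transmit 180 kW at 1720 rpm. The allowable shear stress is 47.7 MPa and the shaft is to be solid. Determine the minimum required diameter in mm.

47.4 mm

ω = 2π·1720/60 = 180.1 rad/s, so T = P/ω = 180×10³ / 180.1 = 999.3 N·m.
For a solid shaft τ_max = 16T/(πd³), so d = (16T/(π τ_allow))^(1/3) = (16·999.3/(π·4.77×10^7))^(1/3) = 0.04743 m.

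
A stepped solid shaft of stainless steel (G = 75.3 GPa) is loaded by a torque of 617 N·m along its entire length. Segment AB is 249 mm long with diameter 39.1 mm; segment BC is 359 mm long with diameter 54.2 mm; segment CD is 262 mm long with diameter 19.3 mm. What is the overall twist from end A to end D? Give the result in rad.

J_AB = π(0.0391)⁴/32 = 2.29×10^-7 m⁴; J_BC = π(0.0542)⁴/32 = 8.47×10^-7 m⁴; J_CD = π(0.0193)⁴/32 = 1.36×10^-8 m⁴.
θ = (T/G)·Σ L_i/J_i = (617.0/75.3×10⁹)·(0.249/2.29×10^-7 + 0.359/8.47×10^-7 + 0.262/1.36×10^-8) = 0.1700 rad.

0.170 rad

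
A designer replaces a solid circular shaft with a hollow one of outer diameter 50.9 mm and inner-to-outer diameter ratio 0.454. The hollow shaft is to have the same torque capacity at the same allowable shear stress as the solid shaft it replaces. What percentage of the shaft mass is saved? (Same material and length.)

18.3 %

Equal τ_max and T ⇒ the solid shaft needs d_s³ = d_o³(1−k⁴), so d_s = 50.9·(1−0.454⁴)^(1/3) = 50.17 mm.
Area ratio A_h/A_s = d_o²(1−k²)/d_s² = (1−k²)/(1−k⁴)^(2/3) = 0.8172.
Mass saving = 1 − 0.8172 = 18.3 %.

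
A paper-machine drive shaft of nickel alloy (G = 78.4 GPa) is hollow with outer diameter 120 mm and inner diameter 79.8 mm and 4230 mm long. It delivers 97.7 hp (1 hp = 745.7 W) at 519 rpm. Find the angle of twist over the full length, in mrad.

4.42 mrad

ω = 2π·519/60 = 54.35 rad/s, so T = P/ω = 97.7×745.7 / 54.35 = 1340 N·m.
J = π(d_o⁴ − d_i⁴)/32 = π(0.120⁴ − 0.0798⁴)/32 = 1.638×10^-5 m⁴.
θ = T·L/(G·J) = 1340 × 4.23 / (78.4×10⁹ × 1.638×10^-5) = 4.416×10^-3 rad.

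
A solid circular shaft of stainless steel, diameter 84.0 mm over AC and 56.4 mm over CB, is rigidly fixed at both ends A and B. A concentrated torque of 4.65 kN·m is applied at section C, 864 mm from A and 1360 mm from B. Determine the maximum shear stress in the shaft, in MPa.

35.4 MPa

Compatibility: T_A·a/J_AC = T_B·b/J_CB with T_A + T_B = T₀.
J_AC = 4.89×10^-6 m⁴, J_CB = 9.93×10^-7 m⁴, so T_A = T₀·(J_AC/a)/((J_AC/a)+(J_CB/b)) = 4118 N·m, T_B = 531.7 N·m.
τ in each portion: τ_AC = 3.54×10^7 Pa, τ_CB = 1.51×10^7 Pa; maximum is in AC.
τ_max = T_AC·r/J = 4118·0.0420/4.89×10^-6 = 3.539×10^7 Pa.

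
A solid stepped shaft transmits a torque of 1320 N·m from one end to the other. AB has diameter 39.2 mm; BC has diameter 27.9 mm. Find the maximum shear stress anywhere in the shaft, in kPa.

Under the same torque, τ_max = 16T/(πd³) is largest where d is smallest — segment BC (d = 27.9 mm).
τ_max = 16·1320/(π·(0.0279)³) = 3.096×10^8 Pa.

310000 kPa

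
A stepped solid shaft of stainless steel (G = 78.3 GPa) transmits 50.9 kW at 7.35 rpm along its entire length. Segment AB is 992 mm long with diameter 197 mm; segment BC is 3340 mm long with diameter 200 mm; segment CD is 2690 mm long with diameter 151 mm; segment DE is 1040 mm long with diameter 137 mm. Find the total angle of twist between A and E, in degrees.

ω = 2π·7.35/60 = 0.7697 rad/s, so T = P/ω = 50.9×10³ / 0.7697 = 66130 N·m.
J_AB = π(0.197)⁴/32 = 1.48×10^-4 m⁴; J_BC = π(0.200)⁴/32 = 1.57×10^-4 m⁴; J_CD = π(0.151)⁴/32 = 5.10×10^-5 m⁴; J_DE = π(0.137)⁴/32 = 3.46×10^-5 m⁴.
θ = (T/G)·Σ L_i/J_i = (66130/78.3×10⁹)·(0.992/1.48×10^-4 + 3.34/1.57×10^-4 + 2.69/5.10×10^-5 + 1.04/3.46×10^-5) = 0.09353 rad.

5.36°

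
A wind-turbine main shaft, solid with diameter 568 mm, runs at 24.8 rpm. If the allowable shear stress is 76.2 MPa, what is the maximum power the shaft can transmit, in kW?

7120 kW

J = πd⁴/32 = π(0.568)⁴/32 = 0.01022 m⁴.
T_max = τ_allow·J/r = 7.62×10^7 × 0.01022 / 0.284 = 2.742e6 N·m.
ω = 2π·24.8/60 = 2.597 rad/s, so P_max = T_max·ω = 7.120×10^6 W.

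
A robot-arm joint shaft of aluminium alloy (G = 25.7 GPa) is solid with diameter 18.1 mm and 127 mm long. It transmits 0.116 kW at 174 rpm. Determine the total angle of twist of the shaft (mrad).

ω = 2π·174/60 = 18.22 rad/s, so T = P/ω = 0.116×10³ / 18.22 = 6.366 N·m.
J = πd⁴/32 = π(0.0181)⁴/32 = 1.054×10^-8 m⁴.
θ = T·L/(G·J) = 6.366 × 0.127 / (25.7×10⁹ × 1.054×10^-8) = 2.986×10^-3 rad.

2.99 mrad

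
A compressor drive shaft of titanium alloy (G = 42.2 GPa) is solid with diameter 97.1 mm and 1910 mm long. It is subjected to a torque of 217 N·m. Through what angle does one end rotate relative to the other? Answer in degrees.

J = πd⁴/32 = π(0.0971)⁴/32 = 8.727×10^-6 m⁴.
θ = T·L/(G·J) = 217.0 × 1.91 / (42.2×10⁹ × 8.727×10^-6) = 1.125×10^-3 rad.

0.0645°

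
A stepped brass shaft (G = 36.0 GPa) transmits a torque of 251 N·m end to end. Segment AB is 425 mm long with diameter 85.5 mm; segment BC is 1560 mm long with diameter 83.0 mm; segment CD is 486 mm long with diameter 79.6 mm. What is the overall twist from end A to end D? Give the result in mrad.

J_AB = π(0.0855)⁴/32 = 5.25×10^-6 m⁴; J_BC = π(0.0830)⁴/32 = 4.66×10^-6 m⁴; J_CD = π(0.0796)⁴/32 = 3.94×10^-6 m⁴.
θ = (T/G)·Σ L_i/J_i = (251.0/36.0×10⁹)·(0.425/5.25×10^-6 + 1.56/4.66×10^-6 + 0.486/3.94×10^-6) = 3.759×10^-3 rad.

3.76 mrad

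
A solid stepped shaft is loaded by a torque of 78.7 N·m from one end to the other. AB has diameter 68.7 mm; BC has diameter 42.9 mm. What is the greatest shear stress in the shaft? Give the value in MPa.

Under the same torque, τ_max = 16T/(πd³) is largest where d is smallest — segment BC (d = 42.9 mm).
τ_max = 16·78.70/(π·(0.0429)³) = 5.077×10^6 Pa.

5.08 MPa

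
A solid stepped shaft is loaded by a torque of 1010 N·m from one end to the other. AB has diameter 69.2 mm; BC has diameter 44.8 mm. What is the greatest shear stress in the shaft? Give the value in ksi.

8.30 ksi

Under the same torque, τ_max = 16T/(πd³) is largest where d is smallest — segment BC (d = 44.8 mm).
τ_max = 16·1010/(π·(0.0448)³) = 5.721×10^7 Pa.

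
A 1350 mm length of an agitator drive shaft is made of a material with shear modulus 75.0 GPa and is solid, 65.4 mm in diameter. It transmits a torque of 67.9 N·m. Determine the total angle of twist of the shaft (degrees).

J = πd⁴/32 = π(0.0654)⁴/32 = 1.796×10^-6 m⁴.
θ = T·L/(G·J) = 67.90 × 1.35 / (75.0×10⁹ × 1.796×10^-6) = 6.805×10^-4 rad.

0.0390°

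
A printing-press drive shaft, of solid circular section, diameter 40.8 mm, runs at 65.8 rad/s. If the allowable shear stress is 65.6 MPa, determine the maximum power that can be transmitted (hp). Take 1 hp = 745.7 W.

J = πd⁴/32 = π(0.0408)⁴/32 = 2.720×10^-7 m⁴.
T_max = τ_allow·J/r = 6.56×10^7 × 2.720×10^-7 / 0.0204 = 874.8 N·m.
ω = 65.8 rad/s, so P_max = T_max·ω = 5.756×10^4 W.

77.2 hp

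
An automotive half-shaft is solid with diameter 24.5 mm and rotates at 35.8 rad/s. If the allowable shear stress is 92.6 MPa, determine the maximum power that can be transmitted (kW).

9.57 kW

J = πd⁴/32 = π(0.0245)⁴/32 = 3.537×10^-8 m⁴.
T_max = τ_allow·J/r = 9.26×10^7 × 3.537×10^-8 / 0.0123 = 267.4 N·m.
ω = 35.8 rad/s, so P_max = T_max·ω = 9572 W.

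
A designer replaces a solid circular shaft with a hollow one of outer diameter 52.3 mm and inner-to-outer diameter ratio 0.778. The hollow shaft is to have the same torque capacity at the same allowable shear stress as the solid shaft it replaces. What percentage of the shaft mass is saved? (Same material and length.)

46.5 %

Equal τ_max and T ⇒ the solid shaft needs d_s³ = d_o³(1−k⁴), so d_s = 52.3·(1−0.778⁴)^(1/3) = 44.92 mm.
Area ratio A_h/A_s = d_o²(1−k²)/d_s² = (1−k²)/(1−k⁴)^(2/3) = 0.5350.
Mass saving = 1 − 0.5350 = 46.5 %.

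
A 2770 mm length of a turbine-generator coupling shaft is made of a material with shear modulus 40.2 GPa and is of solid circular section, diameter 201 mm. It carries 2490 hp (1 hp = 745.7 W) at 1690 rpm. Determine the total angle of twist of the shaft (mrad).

ω = 2π·1690/60 = 177.0 rad/s, so T = P/ω = 2490×745.7 / 177.0 = 10490 N·m.
J = πd⁴/32 = π(0.201)⁴/32 = 1.602×10^-4 m⁴.
θ = T·L/(G·J) = 10490 × 2.77 / (40.2×10⁹ × 1.602×10^-4) = 4.511×10^-3 rad.

4.51 mrad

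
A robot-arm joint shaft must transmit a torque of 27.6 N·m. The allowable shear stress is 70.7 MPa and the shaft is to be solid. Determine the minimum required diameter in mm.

12.6 mm

For a solid shaft τ_max = 16T/(πd³), so d = (16T/(π τ_allow))^(1/3) = (16·27.60/(π·7.07×10^7))^(1/3) = 0.01257 m.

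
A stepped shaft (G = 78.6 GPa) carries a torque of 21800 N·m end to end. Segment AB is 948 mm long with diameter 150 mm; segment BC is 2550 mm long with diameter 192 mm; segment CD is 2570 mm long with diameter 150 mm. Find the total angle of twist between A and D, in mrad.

J_AB = π(0.150)⁴/32 = 4.97×10^-5 m⁴; J_BC = π(0.192)⁴/32 = 1.33×10^-4 m⁴; J_CD = π(0.150)⁴/32 = 4.97×10^-5 m⁴.
θ = (T/G)·Σ L_i/J_i = (21800/78.6×10⁹)·(0.948/4.97×10^-5 + 2.55/1.33×10^-4 + 2.57/4.97×10^-5) = 0.02493 rad.

24.9 mrad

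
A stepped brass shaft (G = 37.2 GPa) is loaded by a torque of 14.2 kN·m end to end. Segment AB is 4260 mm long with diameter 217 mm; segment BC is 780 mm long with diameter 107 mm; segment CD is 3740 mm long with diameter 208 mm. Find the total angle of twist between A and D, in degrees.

2.20°

J_AB = π(0.217)⁴/32 = 2.18×10^-4 m⁴; J_BC = π(0.107)⁴/32 = 1.29×10^-5 m⁴; J_CD = π(0.208)⁴/32 = 1.84×10^-4 m⁴.
θ = (T/G)·Σ L_i/J_i = (14200/37.2×10⁹)·(4.26/2.18×10^-4 + 0.780/1.29×10^-5 + 3.74/1.84×10^-4) = 0.03838 rad.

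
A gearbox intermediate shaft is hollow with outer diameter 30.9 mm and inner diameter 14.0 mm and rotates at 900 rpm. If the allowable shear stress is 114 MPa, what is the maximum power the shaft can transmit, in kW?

J = π(d_o⁴ − d_i⁴)/32 = π(0.0309⁴ − 0.0140⁴)/32 = 8.573×10^-8 m⁴.
T_max = τ_allow·J/r = 1.14×10^8 × 8.573×10^-8 / 0.0154 = 632.6 N·m.
ω = 2π·900/60 = 94.25 rad/s, so P_max = T_max·ω = 5.962×10^4 W.

59.6 kW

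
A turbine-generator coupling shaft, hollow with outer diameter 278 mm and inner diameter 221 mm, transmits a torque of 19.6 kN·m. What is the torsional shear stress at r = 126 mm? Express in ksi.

1.02 ksi

J = π(d_o⁴ − d_i⁴)/32 = π(0.278⁴ − 0.221⁴)/32 = 3.522×10^-4 m⁴.
Shear stress varies linearly with radius: τ = T·r/J = 19600 × 0.126 / 3.522×10^-4 = 7.012×10^6 Pa.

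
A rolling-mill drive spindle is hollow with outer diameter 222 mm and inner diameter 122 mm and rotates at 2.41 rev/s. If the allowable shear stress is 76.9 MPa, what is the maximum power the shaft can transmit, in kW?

2270 kW

J = π(d_o⁴ − d_i⁴)/32 = π(0.222⁴ − 0.122⁴)/32 = 2.167×10^-4 m⁴.
T_max = τ_allow·J/r = 7.69×10^7 × 2.167×10^-4 / 0.111 = 150100 N·m.
ω = 2π·2.41 = 15.14 rad/s, so P_max = T_max·ω = 2.273×10^6 W.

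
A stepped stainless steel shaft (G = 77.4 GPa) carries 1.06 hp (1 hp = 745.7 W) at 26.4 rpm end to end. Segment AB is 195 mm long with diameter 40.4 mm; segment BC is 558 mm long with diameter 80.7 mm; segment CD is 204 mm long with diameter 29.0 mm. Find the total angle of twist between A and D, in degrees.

ω = 2π·26.4/60 = 2.765 rad/s, so T = P/ω = 1.06×745.7 / 2.765 = 285.9 N·m.
J_AB = π(0.0404)⁴/32 = 2.62×10^-7 m⁴; J_BC = π(0.0807)⁴/32 = 4.16×10^-6 m⁴; J_CD = π(0.0290)⁴/32 = 6.94×10^-8 m⁴.
θ = (T/G)·Σ L_i/J_i = (285.9/77.4×10⁹)·(0.195/2.62×10^-7 + 0.558/4.16×10^-6 + 0.204/6.94×10^-8) = 0.01410 rad.

0.808°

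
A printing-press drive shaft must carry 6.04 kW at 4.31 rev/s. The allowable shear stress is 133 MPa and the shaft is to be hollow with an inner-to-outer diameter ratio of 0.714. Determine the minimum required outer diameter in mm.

ω = 2π·4.31 = 27.08 rad/s, so T = P/ω = 6.04×10³ / 27.08 = 223.0 N·m.
For a hollow shaft with d_i/d_o = 0.714: τ_max = 16T/(π d_o³ (1−k⁴)), so d_o = [16T/(π τ_allow (1−k⁴))]^(1/3) = [16·223.0/(π·1.33×10^8·0.7401)]^(1/3) = 0.02260 m.

22.6 mm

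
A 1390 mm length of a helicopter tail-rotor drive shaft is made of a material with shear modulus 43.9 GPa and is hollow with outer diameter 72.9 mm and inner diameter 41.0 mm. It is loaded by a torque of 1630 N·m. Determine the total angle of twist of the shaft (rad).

J = π(d_o⁴ − d_i⁴)/32 = π(0.0729⁴ − 0.0410⁴)/32 = 2.495×10^-6 m⁴.
θ = T·L/(G·J) = 1630 × 1.39 / (43.9×10⁹ × 2.495×10^-6) = 0.02068 rad.

0.0207 rad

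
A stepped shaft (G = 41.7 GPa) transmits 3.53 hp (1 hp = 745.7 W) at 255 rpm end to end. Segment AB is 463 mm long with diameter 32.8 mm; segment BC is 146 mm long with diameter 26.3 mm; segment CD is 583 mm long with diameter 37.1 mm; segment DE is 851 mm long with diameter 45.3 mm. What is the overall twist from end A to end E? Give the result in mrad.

ω = 2π·255/60 = 26.70 rad/s, so T = P/ω = 3.53×745.7 / 26.70 = 98.58 N·m.
J_AB = π(0.0328)⁴/32 = 1.14×10^-7 m⁴; J_BC = π(0.0263)⁴/32 = 4.70×10^-8 m⁴; J_CD = π(0.0371)⁴/32 = 1.86×10^-7 m⁴; J_DE = π(0.0453)⁴/32 = 4.13×10^-7 m⁴.
θ = (T/G)·Σ L_i/J_i = (98.58/41.7×10⁹)·(0.463/1.14×10^-7 + 0.146/4.70×10^-8 + 0.583/1.86×10^-7 + 0.851/4.13×10^-7) = 0.02926 rad.

29.3 mrad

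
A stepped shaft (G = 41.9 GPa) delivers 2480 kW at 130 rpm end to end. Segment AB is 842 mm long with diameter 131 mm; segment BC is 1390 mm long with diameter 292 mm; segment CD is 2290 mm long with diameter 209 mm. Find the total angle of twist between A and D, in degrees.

ω = 2π·130/60 = 13.61 rad/s, so T = P/ω = 2480×10³ / 13.61 = 182200 N·m.
J_AB = π(0.131)⁴/32 = 2.89×10^-5 m⁴; J_BC = π(0.292)⁴/32 = 7.14×10^-4 m⁴; J_CD = π(0.209)⁴/32 = 1.87×10^-4 m⁴.
θ = (T/G)·Σ L_i/J_i = (182200/41.9×10⁹)·(0.842/2.89×10^-5 + 1.39/7.14×10^-4 + 2.29/1.87×10^-4) = 0.1882 rad.

10.8°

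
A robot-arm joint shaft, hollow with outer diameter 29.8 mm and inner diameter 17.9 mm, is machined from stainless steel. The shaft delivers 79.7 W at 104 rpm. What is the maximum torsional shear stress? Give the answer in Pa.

1.62e6 Pa

ω = 2π·104/60 = 10.89 rad/s, so T = P/ω = 79.7 / 10.89 = 7.318 N·m.
J = π(d_o⁴ − d_i⁴)/32 = π(0.0298⁴ − 0.0179⁴)/32 = 6.734×10^-8 m⁴.
τ_max = T·r/J = 7.318 × 0.0149 / 6.734×10^-8 = 1.619×10^6 Pa.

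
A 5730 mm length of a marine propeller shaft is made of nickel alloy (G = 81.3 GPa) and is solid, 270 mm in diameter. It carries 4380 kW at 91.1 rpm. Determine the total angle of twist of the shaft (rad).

ω = 2π·91.1/60 = 9.540 rad/s, so T = P/ω = 4380×10³ / 9.540 = 459100 N·m.
J = πd⁴/32 = π(0.270)⁴/32 = 5.217×10^-4 m⁴.
θ = T·L/(G·J) = 459100 × 5.73 / (81.3×10⁹ × 5.217×10^-4) = 0.06202 rad.

0.0620 rad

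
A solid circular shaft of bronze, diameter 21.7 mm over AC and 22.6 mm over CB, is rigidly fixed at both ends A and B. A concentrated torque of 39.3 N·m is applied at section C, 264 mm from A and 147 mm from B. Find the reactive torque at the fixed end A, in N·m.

Compatibility: T_A·a/J_AC = T_B·b/J_CB with T_A + T_B = T₀.
J_AC = 2.18×10^-8 m⁴, J_CB = 2.56×10^-8 m⁴, so T_A = T₀·(J_AC/a)/((J_AC/a)+(J_CB/b)) = 12.62 N·m, T_B = 26.68 N·m.

12.6 N·m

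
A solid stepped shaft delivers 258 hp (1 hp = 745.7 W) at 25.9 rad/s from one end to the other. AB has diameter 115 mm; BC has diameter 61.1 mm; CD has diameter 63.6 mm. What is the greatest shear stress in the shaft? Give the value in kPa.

ω = 25.9 rad/s, so T = P/ω = 258×745.7 / 25.90 = 7428 N·m.
Under the same torque, τ_max = 16T/(πd³) is largest where d is smallest — segment BC (d = 61.1 mm).
τ_max = 16·7428/(π·(0.0611)³) = 1.659×10^8 Pa.

166000 kPa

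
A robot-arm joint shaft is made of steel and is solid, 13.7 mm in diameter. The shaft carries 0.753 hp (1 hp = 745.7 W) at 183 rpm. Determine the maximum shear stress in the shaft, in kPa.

58000 kPa

ω = 2π·183/60 = 19.16 rad/s, so T = P/ω = 0.753×745.7 / 19.16 = 29.30 N·m.
J = πd⁴/32 = π(0.0137)⁴/32 = 3.458×10^-9 m⁴.
τ_max = T·r/J = 29.30 × 0.00685 / 3.458×10^-9 = 5.803×10^7 Pa.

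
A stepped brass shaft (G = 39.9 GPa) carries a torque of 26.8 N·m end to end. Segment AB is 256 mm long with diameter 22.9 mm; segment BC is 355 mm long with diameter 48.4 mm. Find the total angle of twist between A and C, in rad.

0.00681 rad

J_AB = π(0.0229)⁴/32 = 2.70×10^-8 m⁴; J_BC = π(0.0484)⁴/32 = 5.39×10^-7 m⁴.
θ = (T/G)·Σ L_i/J_i = (26.80/39.9×10⁹)·(0.256/2.70×10^-8 + 0.355/5.39×10^-7) = 6.811×10^-3 rad.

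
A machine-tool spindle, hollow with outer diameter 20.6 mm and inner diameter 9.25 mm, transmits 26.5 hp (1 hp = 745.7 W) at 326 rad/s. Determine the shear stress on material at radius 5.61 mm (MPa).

20.0 MPa

ω = 326 rad/s, so T = P/ω = 26.5×745.7 / 326.0 = 60.62 N·m.
J = π(d_o⁴ − d_i⁴)/32 = π(0.0206⁴ − 0.00925⁴)/32 = 1.696×10^-8 m⁴.
Shear stress varies linearly with radius: τ = T·r/J = 60.62 × 0.00561 / 1.696×10^-8 = 2.005×10^7 Pa.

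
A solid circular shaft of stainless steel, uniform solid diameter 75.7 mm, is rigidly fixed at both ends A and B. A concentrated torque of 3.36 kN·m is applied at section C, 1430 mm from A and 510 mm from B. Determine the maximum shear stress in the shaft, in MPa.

With uniform GJ and both ends fixed, compatibility θ_AC = θ_CB gives T_A·a = T_B·b, together with T_A + T_B = T₀.
T_A = T₀·b/(a+b) = 3360·510/1940 = 883.3 N·m; T_B = 2477 N·m.
τ in each portion: τ_AC = 1.04×10^7 Pa, τ_CB = 2.91×10^7 Pa; maximum is in CB.
τ_max = T_CB·r/J = 2477·0.0379/3.22×10^-6 = 2.908×10^7 Pa.

29.1 MPa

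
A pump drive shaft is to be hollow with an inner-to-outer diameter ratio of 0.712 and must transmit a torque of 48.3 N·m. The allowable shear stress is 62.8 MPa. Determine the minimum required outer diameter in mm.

17.4 mm

For a hollow shaft with d_i/d_o = 0.712: τ_max = 16T/(π d_o³ (1−k⁴)), so d_o = [16T/(π τ_allow (1−k⁴))]^(1/3) = [16·48.30/(π·6.28×10^7·0.7430)]^(1/3) = 0.01740 m.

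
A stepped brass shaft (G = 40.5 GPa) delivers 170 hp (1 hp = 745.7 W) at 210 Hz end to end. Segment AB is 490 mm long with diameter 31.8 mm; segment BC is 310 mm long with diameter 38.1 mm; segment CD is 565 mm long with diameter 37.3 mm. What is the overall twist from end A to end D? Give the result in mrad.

ω = 2π·210 = 1319 rad/s, so T = P/ω = 170×745.7 / 1319 = 96.08 N·m.
J_AB = π(0.0318)⁴/32 = 1.00×10^-7 m⁴; J_BC = π(0.0381)⁴/32 = 2.07×10^-7 m⁴; J_CD = π(0.0373)⁴/32 = 1.90×10^-7 m⁴.
θ = (T/G)·Σ L_i/J_i = (96.08/40.5×10⁹)·(0.490/1.00×10^-7 + 0.310/2.07×10^-7 + 0.565/1.90×10^-7) = 0.02219 rad.

22.2 mrad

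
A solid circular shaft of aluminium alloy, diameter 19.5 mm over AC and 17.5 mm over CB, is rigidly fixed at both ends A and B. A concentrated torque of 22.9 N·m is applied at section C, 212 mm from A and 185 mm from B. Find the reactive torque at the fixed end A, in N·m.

13.1 N·m

Compatibility: T_A·a/J_AC = T_B·b/J_CB with T_A + T_B = T₀.
J_AC = 1.42×10^-8 m⁴, J_CB = 9.21×10^-9 m⁴, so T_A = T₀·(J_AC/a)/((J_AC/a)+(J_CB/b)) = 13.14 N·m, T_B = 9.764 N·m.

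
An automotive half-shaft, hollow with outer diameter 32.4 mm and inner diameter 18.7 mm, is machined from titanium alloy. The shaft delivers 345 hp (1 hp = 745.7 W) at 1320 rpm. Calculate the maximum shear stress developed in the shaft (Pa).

3.13e8 Pa

ω = 2π·1320/60 = 138.2 rad/s, so T = P/ω = 345×745.7 / 138.2 = 1861 N·m.
J = π(d_o⁴ − d_i⁴)/32 = π(0.0324⁴ − 0.0187⁴)/32 = 9.618×10^-8 m⁴.
τ_max = T·r/J = 1861 × 0.0162 / 9.618×10^-8 = 3.135×10^8 Pa.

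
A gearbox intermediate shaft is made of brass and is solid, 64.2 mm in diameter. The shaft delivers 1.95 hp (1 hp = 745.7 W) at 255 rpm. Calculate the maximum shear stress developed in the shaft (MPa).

1.05 MPa

ω = 2π·255/60 = 26.70 rad/s, so T = P/ω = 1.95×745.7 / 26.70 = 54.45 N·m.
J = πd⁴/32 = π(0.0642)⁴/32 = 1.668×10^-6 m⁴.
τ_max = T·r/J = 54.45 × 0.0321 / 1.668×10^-6 = 1.048×10^6 Pa.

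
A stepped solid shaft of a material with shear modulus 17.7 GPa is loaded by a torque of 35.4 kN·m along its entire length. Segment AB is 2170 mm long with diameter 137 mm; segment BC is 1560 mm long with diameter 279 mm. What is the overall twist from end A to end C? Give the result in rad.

J_AB = π(0.137)⁴/32 = 3.46×10^-5 m⁴; J_BC = π(0.279)⁴/32 = 5.95×10^-4 m⁴.
θ = (T/G)·Σ L_i/J_i = (35400/17.7×10⁹)·(2.17/3.46×10^-5 + 1.56/5.95×10^-4) = 0.1307 rad.

0.131 rad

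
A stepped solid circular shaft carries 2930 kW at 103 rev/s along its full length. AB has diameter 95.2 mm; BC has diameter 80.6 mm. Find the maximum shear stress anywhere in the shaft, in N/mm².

44.0 N/mm²

ω = 2π·103 = 647.2 rad/s, so T = P/ω = 2930×10³ / 647.2 = 4527 N·m.
Under the same torque, τ_max = 16T/(πd³) is largest where d is smallest — segment BC (d = 80.6 mm).
τ_max = 16·4527/(π·(0.0806)³) = 4.404×10^7 Pa.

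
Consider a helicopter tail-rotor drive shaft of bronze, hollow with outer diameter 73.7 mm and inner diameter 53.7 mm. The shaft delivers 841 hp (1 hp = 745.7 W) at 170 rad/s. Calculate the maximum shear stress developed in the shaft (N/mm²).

65.4 N/mm²

ω = 170 rad/s, so T = P/ω = 841×745.7 / 170.0 = 3689 N·m.
J = π(d_o⁴ − d_i⁴)/32 = π(0.0737⁴ − 0.0537⁴)/32 = 2.080×10^-6 m⁴.
τ_max = T·r/J = 3689 × 0.0369 / 2.080×10^-6 = 6.535×10^7 Pa.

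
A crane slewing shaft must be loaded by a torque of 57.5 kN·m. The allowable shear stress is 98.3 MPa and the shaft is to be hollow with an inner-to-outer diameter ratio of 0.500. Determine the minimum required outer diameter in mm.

147 mm

For a hollow shaft with d_i/d_o = 0.500: τ_max = 16T/(π d_o³ (1−k⁴)), so d_o = [16T/(π τ_allow (1−k⁴))]^(1/3) = [16·57500/(π·9.83×10^7·0.9375)]^(1/3) = 0.1470 m.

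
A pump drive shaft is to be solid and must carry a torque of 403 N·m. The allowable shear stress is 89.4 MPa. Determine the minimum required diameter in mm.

28.4 mm

For a solid shaft τ_max = 16T/(πd³), so d = (16T/(π τ_allow))^(1/3) = (16·403.0/(π·8.94×10^7))^(1/3) = 0.02842 m.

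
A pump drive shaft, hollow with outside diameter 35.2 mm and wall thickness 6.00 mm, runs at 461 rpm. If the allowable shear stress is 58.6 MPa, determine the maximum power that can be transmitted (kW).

J = π(d_o⁴ − d_i⁴)/32 = π(0.0352⁴ − 0.0232⁴)/32 = 1.223×10^-7 m⁴.
T_max = τ_allow·J/r = 5.86×10^7 × 1.223×10^-7 / 0.0176 = 407.1 N·m.
ω = 2π·461/60 = 48.28 rad/s, so P_max = T_max·ω = 1.965×10^4 W.

19.7 kW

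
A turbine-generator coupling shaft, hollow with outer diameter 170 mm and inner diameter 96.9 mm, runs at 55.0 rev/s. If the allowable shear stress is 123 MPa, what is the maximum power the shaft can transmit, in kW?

J = π(d_o⁴ − d_i⁴)/32 = π(0.170⁴ − 0.0969⁴)/32 = 7.334×10^-5 m⁴.
T_max = τ_allow·J/r = 1.23×10^8 × 7.334×10^-5 / 0.0850 = 106100 N·m.
ω = 2π·55.0 = 345.6 rad/s, so P_max = T_max·ω = 3.668×10^7 W.

36700 kW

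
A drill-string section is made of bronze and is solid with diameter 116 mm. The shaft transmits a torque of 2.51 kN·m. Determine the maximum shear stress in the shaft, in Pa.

J = πd⁴/32 = π(0.116)⁴/32 = 1.778×10^-5 m⁴.
τ_max = T·r/J = 2510 × 0.0580 / 1.778×10^-5 = 8.190×10^6 Pa.

8.19e6 Pa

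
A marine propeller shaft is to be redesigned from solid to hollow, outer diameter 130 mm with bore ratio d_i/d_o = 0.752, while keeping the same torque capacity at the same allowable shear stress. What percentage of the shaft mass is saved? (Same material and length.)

Equal τ_max and T ⇒ the solid shaft needs d_s³ = d_o³(1−k⁴), so d_s = 130·(1−0.752⁴)^(1/3) = 114.3 mm.
Area ratio A_h/A_s = d_o²(1−k²)/d_s² = (1−k²)/(1−k⁴)^(2/3) = 0.5618.
Mass saving = 1 − 0.5618 = 43.8 %.

43.8 %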